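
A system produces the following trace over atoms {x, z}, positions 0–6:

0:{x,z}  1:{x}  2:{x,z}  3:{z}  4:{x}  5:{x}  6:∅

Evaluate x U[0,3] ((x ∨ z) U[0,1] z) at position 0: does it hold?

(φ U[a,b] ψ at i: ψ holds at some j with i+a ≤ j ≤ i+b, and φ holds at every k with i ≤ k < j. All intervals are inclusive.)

Need some j in [0,3] with ((x ∨ z) U[0,1] z), and x at every k in [0,j-1].
  j=0: ((x ∨ z) U[0,1] z) holds; no prefix to check → satisfied.

Yes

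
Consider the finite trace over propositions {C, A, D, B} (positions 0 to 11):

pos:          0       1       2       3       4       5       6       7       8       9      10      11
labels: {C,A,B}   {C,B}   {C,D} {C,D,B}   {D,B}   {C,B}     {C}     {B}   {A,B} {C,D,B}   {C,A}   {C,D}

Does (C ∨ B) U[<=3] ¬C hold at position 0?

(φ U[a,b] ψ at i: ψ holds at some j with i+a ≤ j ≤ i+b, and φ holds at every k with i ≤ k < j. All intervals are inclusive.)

Need some j in [0,3] with ¬C, and (C ∨ B) at every k in [0,j-1].
  j=0: ¬C false.
  j=1: ¬C false.
  j=2: ¬C false.
  j=3: ¬C false.
No j in the window works → until fails.

No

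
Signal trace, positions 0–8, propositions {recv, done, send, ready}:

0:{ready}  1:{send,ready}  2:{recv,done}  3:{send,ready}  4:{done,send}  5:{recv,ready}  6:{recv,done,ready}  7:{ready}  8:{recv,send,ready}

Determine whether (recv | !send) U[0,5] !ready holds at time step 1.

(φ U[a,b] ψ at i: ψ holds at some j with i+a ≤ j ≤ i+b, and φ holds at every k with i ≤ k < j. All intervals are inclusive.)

Need some j in [1,6] with !ready, and (recv | !send) at every k in [1,j-1].
  j=1: !ready false.
  j=2: !ready holds, but (recv | !send) fails at k=1 → not this j.
  j=3: !ready false.
  j=4: !ready holds, but (recv | !send) fails at k=1 → not this j.
  j=5: !ready false.
  j=6: !ready false.
No j in the window works → until fails.

False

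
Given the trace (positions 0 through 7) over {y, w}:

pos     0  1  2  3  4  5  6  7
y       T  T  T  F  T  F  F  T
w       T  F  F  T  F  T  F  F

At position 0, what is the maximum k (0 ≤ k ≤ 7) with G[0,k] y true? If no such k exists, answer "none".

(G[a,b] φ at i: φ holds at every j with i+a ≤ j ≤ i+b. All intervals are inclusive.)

2

y must hold from j=0 onward; find where it first fails.
  j=0: holds
  j=1: holds
  j=2: holds
  j=3: fails
Holds on [0,2], so largest k = 2.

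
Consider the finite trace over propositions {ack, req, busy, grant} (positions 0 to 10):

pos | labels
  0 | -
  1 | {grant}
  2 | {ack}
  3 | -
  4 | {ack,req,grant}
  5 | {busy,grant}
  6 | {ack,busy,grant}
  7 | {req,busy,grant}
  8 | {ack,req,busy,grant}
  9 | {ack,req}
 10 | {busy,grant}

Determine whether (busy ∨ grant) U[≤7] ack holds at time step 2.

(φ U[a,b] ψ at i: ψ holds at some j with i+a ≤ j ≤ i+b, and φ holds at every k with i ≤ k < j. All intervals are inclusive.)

True

Need some j in [2,9] with ack, and (busy ∨ grant) at every k in [2,j-1].
  j=2: ack holds; no prefix to check → satisfied.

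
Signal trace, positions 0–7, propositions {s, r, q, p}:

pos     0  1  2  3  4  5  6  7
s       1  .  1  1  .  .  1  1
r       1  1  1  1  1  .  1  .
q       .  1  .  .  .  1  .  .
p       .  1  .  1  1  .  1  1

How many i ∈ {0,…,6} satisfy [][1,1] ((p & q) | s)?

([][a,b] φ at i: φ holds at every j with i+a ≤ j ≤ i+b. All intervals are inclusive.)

5

Evaluate at each i in [0,6]:
  i=0: ✓ (all of [1,1])
  i=1: ✓ (all of [2,2])
  i=2: ✓ (all of [3,3])
  i=3: ✗ (fails at j=4)
  i=4: ✗ (fails at j=5)
  i=5: ✓ (all of [6,6])
  i=6: ✓ (all of [7,7])
Positions where it holds: {0, 1, 2, 5, 6} → 5.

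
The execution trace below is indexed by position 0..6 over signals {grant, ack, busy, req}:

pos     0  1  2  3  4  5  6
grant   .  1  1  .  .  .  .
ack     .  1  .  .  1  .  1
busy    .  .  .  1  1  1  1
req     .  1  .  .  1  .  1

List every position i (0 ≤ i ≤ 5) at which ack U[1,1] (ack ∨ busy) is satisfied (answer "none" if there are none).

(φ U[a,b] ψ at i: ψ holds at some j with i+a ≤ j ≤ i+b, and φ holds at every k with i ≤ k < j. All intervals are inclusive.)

4

Evaluate at each i in [0,5]:
  i=0: ✗ (lhs fails at k=0 before rhs at j=1)
  i=1: ✗ (no rhs in [2,2])
  i=2: ✗ (lhs fails at k=2 before rhs at j=3)
  i=3: ✗ (lhs fails at k=3 before rhs at j=4)
  i=4: ✓ (rhs at j=5; lhs holds on [4,4])
  i=5: ✗ (lhs fails at k=5 before rhs at j=6)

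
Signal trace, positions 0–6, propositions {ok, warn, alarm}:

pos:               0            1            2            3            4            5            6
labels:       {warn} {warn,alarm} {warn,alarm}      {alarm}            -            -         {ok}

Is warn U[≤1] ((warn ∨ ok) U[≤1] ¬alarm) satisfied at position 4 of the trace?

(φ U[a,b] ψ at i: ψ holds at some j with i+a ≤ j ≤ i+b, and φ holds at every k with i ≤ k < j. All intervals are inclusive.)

Holds

Need some j in [4,5] with ((warn ∨ ok) U[≤1] ¬alarm), and warn at every k in [4,j-1].
  j=4: ((warn ∨ ok) U[≤1] ¬alarm) holds; no prefix to check → satisfied.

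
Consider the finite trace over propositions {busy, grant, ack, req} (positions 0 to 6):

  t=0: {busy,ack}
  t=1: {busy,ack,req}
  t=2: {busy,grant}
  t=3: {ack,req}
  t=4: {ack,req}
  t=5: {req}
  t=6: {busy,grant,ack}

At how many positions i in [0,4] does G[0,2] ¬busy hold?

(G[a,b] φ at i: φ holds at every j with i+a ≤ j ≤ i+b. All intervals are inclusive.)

Evaluate at each i in [0,4]:
  i=0: ✗ (fails at j=0)
  i=1: ✗ (fails at j=1)
  i=2: ✗ (fails at j=2)
  i=3: ✓ (all of [3,5])
  i=4: ✗ (fails at j=6)
Positions where it holds: {3} → 1.

1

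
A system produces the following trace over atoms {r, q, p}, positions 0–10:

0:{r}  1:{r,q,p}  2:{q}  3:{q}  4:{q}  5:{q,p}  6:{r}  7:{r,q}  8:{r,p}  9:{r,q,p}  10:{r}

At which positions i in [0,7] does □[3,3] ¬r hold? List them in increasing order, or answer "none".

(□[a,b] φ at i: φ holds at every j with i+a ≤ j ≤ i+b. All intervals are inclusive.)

0, 1, 2

Evaluate at each i in [0,7]:
  i=0: ✓ (all of [3,3])
  i=1: ✓ (all of [4,4])
  i=2: ✓ (all of [5,5])
  i=3: ✗ (fails at j=6)
  i=4: ✗ (fails at j=7)
  i=5: ✗ (fails at j=8)
  i=6: ✗ (fails at j=9)
  i=7: ✗ (fails at j=10)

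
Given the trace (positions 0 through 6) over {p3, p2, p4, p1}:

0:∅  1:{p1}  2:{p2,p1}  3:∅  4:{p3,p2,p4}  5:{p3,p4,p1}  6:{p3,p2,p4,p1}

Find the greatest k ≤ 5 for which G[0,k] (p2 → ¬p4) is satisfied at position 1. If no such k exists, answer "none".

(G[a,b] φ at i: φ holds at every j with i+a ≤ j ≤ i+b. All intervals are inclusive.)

2

(p2 → ¬p4) must hold from j=1 onward; find where it first fails.
  j=1: holds
  j=2: holds
  j=3: holds
  j=4: fails
Holds on [1,3], so largest k = 2.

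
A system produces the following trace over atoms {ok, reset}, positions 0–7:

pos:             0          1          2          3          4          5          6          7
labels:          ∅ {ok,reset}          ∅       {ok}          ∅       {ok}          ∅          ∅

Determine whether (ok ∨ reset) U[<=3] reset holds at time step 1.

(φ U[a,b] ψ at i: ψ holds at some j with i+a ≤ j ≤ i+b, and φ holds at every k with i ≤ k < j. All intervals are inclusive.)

Need some j in [1,4] with reset, and (ok ∨ reset) at every k in [1,j-1].
  j=1: reset holds; no prefix to check → satisfied.

Holds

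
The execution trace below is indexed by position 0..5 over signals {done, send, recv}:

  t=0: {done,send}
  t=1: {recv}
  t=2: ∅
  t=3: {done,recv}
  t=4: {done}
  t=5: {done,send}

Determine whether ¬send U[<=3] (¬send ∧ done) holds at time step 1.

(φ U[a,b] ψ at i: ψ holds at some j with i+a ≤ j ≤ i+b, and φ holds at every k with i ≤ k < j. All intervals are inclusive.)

True

Need some j in [1,4] with (¬send ∧ done), and ¬send at every k in [1,j-1].
  j=1: (¬send ∧ done) false.
  j=2: (¬send ∧ done) false.
  j=3: (¬send ∧ done) holds; ¬send holds at every k in [1,2] → satisfied.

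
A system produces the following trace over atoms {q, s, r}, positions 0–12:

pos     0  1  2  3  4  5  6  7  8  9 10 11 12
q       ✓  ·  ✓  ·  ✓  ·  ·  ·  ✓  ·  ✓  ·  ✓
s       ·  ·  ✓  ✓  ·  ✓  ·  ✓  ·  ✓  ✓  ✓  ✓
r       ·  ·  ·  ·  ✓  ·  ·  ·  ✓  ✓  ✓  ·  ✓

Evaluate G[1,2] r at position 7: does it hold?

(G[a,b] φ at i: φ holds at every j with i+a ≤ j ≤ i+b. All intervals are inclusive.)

Check r at every j in [8,9]:
  j=8: true
  j=9: true
All positions satisfy it → formula holds.

Holds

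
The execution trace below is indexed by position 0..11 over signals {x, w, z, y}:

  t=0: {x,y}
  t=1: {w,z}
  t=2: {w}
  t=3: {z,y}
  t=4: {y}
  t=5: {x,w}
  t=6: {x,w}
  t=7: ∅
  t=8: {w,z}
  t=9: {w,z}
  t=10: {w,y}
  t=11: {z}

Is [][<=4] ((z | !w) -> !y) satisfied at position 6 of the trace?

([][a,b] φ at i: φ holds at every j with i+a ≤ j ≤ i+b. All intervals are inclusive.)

Check ((z | !w) -> !y) at every j in [6,10]:
  j=6: antecedent false → ✓
  j=7: antecedent true; consequent true → ✓
  j=8: antecedent true; consequent true → ✓
  j=9: antecedent true; consequent true → ✓
  j=10: antecedent false → ✓
All positions satisfy it → formula holds.

True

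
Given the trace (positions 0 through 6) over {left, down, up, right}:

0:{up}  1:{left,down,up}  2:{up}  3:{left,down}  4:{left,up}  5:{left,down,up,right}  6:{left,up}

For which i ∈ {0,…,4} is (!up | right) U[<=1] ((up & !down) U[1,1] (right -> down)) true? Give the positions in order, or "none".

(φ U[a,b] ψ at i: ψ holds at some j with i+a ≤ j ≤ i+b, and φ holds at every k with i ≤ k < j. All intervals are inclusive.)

Evaluate at each i in [0,4]:
  i=0: ✓ (rhs at j=0)
  i=1: ✗ (lhs fails at k=1 before rhs at j=2)
  i=2: ✓ (rhs at j=2)
  i=3: ✓ (rhs at j=4; lhs holds on [3,3])
  i=4: ✓ (rhs at j=4)

0, 2, 3, 4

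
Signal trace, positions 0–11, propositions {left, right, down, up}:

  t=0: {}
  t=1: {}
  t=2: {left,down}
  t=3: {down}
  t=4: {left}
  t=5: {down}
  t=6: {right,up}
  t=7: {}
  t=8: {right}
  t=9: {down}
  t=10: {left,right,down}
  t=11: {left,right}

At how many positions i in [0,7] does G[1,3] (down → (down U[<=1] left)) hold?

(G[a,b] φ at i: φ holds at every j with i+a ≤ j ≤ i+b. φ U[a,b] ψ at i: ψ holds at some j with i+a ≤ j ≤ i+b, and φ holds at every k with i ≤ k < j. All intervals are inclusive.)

Evaluate at each i in [0,7]:
  i=0: ✓ (all of [1,3])
  i=1: ✓ (all of [2,4])
  i=2: ✗ (fails at j=5)
  i=3: ✗ (fails at j=5)
  i=4: ✗ (fails at j=5)
  i=5: ✓ (all of [6,8])
  i=6: ✓ (all of [7,9])
  i=7: ✓ (all of [8,10])
Positions where it holds: {0, 1, 5, 6, 7} → 5.

5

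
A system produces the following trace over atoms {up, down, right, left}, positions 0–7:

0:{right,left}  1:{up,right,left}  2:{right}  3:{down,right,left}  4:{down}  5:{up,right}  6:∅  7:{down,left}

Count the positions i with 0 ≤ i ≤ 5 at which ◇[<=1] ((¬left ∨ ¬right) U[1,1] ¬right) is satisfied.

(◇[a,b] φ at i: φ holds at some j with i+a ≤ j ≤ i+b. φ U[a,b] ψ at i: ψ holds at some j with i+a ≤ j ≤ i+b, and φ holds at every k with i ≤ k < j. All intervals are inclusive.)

Evaluate at each i in [0,5]:
  i=0: ✗ (none in [0,1])
  i=1: ✗ (none in [1,2])
  i=2: ✗ (none in [2,3])
  i=3: ✗ (none in [3,4])
  i=4: ✓ (witness j=5)
  i=5: ✓ (witness j=5)
Positions where it holds: {4, 5} → 2.

2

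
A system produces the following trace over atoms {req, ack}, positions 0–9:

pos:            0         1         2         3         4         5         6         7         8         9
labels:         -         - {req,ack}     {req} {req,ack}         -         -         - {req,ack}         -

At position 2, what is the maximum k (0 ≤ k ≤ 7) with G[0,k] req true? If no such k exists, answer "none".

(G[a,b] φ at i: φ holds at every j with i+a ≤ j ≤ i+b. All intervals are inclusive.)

2

req must hold from j=2 onward; find where it first fails.
  j=2: holds
  j=3: holds
  j=4: holds
  j=5: fails
Holds on [2,4], so largest k = 2.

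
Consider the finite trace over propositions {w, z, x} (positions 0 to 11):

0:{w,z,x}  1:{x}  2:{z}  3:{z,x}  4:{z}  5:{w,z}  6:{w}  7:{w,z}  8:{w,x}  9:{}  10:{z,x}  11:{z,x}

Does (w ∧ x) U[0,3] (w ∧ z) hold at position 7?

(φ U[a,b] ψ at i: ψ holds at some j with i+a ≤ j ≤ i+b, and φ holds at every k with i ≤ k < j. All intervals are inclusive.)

Need some j in [7,10] with (w ∧ z), and (w ∧ x) at every k in [7,j-1].
  j=7: (w ∧ z) holds; no prefix to check → satisfied.

True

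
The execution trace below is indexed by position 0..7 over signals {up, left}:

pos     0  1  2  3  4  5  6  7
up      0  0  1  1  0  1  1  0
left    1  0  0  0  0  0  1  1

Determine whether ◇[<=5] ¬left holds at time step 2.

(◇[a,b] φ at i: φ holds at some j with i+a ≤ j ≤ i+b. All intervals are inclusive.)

Check ¬left at each j in [2,7]:
  j=2: true
  j=3: true
  j=4: true
  j=5: true
  j=6: false
  j=7: false
Found at j=2 → formula holds.

Holds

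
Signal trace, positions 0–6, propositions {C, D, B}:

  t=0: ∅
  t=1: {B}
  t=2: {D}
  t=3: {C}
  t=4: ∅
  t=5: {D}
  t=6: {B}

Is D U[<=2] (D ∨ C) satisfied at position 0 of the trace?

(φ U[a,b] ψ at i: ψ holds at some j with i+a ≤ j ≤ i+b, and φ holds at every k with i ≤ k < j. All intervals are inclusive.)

Does not hold

Need some j in [0,2] with (D ∨ C), and D at every k in [0,j-1].
  j=0: (D ∨ C) false.
  j=1: (D ∨ C) false.
  j=2: (D ∨ C) holds, but D fails at k=0 → not this j.
No j in the window works → until fails.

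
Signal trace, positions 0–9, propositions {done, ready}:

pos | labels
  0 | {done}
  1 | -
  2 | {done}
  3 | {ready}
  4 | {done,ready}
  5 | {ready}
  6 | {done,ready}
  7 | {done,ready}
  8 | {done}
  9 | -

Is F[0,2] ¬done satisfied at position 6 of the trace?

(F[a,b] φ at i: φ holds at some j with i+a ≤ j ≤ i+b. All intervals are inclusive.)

No

Check ¬done at each j in [6,8]:
  j=6: false
  j=7: false
  j=8: false
No position in the window satisfies it → formula fails.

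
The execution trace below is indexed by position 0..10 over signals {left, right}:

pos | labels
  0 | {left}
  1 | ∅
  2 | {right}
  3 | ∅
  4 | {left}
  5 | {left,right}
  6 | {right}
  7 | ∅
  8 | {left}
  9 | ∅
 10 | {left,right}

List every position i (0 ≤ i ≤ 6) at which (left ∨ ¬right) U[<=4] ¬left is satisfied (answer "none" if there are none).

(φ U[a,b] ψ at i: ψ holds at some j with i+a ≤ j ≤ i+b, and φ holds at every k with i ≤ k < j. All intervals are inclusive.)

Evaluate at each i in [0,6]:
  i=0: ✓ (rhs at j=1; lhs holds on [0,0])
  i=1: ✓ (rhs at j=1)
  i=2: ✓ (rhs at j=2)
  i=3: ✓ (rhs at j=3)
  i=4: ✓ (rhs at j=6; lhs holds on [4,5])
  i=5: ✓ (rhs at j=6; lhs holds on [5,5])
  i=6: ✓ (rhs at j=6)

0, 1, 2, 3, 4, 5, 6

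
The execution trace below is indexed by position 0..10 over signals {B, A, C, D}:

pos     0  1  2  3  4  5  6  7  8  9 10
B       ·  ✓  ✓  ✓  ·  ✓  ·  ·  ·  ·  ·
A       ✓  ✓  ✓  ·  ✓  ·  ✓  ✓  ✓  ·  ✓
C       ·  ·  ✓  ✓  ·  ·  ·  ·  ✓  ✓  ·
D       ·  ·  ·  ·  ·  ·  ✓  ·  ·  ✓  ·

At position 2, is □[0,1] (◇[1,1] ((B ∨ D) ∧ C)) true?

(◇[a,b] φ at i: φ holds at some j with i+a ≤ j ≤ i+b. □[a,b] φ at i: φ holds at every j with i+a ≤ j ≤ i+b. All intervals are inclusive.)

False

Check ◇[1,1] ((B ∨ D) ∧ C) at every j in [2,3]:
  j=2: holds (witness at 3)
  j=3: fails (none in [4,4])
Fails at j=3 → formula fails.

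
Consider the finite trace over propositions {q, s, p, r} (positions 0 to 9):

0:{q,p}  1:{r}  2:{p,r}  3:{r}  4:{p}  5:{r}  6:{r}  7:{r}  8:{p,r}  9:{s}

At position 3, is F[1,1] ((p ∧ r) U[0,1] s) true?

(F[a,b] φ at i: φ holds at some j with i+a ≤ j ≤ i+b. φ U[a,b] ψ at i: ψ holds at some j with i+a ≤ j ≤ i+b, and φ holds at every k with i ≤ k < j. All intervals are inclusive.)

No

Check ((p ∧ r) U[0,1] s) at each j in [4,4]:
  j=4: fails
No position in the window satisfies it → formula fails.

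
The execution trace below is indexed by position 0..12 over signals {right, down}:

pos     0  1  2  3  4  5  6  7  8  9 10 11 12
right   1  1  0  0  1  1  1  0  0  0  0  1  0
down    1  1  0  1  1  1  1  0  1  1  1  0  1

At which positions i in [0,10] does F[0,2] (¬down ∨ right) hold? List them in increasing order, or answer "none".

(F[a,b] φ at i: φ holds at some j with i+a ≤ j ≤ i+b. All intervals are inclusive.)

0, 1, 2, 3, 4, 5, 6, 7, 9, 10

Evaluate at each i in [0,10]:
  i=0: ✓ (witness j=0)
  i=1: ✓ (witness j=1)
  i=2: ✓ (witness j=2)
  i=3: ✓ (witness j=4)
  i=4: ✓ (witness j=4)
  i=5: ✓ (witness j=5)
  i=6: ✓ (witness j=6)
  i=7: ✓ (witness j=7)
  i=8: ✗ (none in [8,10])
  i=9: ✓ (witness j=11)
  i=10: ✓ (witness j=11)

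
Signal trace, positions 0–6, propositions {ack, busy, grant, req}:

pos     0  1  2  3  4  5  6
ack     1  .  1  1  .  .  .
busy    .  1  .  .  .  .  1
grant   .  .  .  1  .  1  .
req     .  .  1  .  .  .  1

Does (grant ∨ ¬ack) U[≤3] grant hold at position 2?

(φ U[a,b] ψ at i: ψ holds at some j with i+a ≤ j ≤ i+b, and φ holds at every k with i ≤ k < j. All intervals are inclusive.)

Need some j in [2,5] with grant, and (grant ∨ ¬ack) at every k in [2,j-1].
  j=2: grant false.
  j=3: grant holds, but (grant ∨ ¬ack) fails at k=2 → not this j.
  j=4: grant false.
  j=5: grant holds, but (grant ∨ ¬ack) fails at k=2 → not this j.
No j in the window works → until fails.

False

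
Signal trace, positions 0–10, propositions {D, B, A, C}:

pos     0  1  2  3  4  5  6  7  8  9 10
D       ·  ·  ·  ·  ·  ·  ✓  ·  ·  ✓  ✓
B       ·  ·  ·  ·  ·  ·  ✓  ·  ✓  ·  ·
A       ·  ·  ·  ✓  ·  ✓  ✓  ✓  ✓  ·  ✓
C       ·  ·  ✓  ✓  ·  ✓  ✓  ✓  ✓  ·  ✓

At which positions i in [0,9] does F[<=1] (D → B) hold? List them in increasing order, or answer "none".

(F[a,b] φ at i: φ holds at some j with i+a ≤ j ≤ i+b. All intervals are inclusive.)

0, 1, 2, 3, 4, 5, 6, 7, 8

Evaluate at each i in [0,9]:
  i=0: ✓ (witness j=0)
  i=1: ✓ (witness j=1)
  i=2: ✓ (witness j=2)
  i=3: ✓ (witness j=3)
  i=4: ✓ (witness j=4)
  i=5: ✓ (witness j=5)
  i=6: ✓ (witness j=6)
  i=7: ✓ (witness j=7)
  i=8: ✓ (witness j=8)
  i=9: ✗ (none in [9,10])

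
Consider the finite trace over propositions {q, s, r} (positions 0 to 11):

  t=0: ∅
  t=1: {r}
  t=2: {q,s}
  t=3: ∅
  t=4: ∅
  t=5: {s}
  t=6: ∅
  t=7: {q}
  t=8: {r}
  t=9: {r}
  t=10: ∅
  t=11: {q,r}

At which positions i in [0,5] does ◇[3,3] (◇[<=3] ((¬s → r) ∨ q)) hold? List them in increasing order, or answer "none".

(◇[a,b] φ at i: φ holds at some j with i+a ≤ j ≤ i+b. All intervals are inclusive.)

Evaluate at each i in [0,5]:
  i=0: ✓ (witness j=3)
  i=1: ✓ (witness j=4)
  i=2: ✓ (witness j=5)
  i=3: ✓ (witness j=6)
  i=4: ✓ (witness j=7)
  i=5: ✓ (witness j=8)

0, 1, 2, 3, 4, 5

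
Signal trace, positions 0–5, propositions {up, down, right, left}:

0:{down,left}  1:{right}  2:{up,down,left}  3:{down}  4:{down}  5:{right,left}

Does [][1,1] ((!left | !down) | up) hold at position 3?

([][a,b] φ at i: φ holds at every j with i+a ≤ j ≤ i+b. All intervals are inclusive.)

Holds

Check ((!left | !down) | up) at every j in [4,4]:
  j=4: true
All positions satisfy it → formula holds.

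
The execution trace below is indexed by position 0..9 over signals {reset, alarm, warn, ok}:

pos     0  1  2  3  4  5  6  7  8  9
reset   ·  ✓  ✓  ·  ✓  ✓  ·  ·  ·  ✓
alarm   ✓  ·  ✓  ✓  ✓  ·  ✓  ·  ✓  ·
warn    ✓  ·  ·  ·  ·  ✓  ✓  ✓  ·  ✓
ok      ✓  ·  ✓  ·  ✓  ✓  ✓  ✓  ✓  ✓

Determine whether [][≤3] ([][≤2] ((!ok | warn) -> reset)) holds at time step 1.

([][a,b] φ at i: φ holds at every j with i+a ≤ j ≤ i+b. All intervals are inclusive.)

Check [][≤2] ((!ok | warn) -> reset) at every j in [1,4]:
  j=1: fails at 3
  j=2: fails at 3
  j=3: fails at 3
  j=4: fails at 6
Fails at j=1 → formula fails.

Does not hold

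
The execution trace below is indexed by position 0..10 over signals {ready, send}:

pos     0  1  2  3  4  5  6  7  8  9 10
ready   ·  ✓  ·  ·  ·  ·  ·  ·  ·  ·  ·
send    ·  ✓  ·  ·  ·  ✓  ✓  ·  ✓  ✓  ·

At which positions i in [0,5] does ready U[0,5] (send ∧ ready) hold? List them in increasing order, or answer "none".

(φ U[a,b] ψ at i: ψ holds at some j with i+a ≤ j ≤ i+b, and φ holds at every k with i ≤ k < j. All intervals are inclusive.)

Evaluate at each i in [0,5]:
  i=0: ✗ (lhs fails at k=0 before rhs at j=1)
  i=1: ✓ (rhs at j=1)
  i=2: ✗ (no rhs in [2,7])
  i=3: ✗ (no rhs in [3,8])
  i=4: ✗ (no rhs in [4,9])
  i=5: ✗ (no rhs in [5,10])

1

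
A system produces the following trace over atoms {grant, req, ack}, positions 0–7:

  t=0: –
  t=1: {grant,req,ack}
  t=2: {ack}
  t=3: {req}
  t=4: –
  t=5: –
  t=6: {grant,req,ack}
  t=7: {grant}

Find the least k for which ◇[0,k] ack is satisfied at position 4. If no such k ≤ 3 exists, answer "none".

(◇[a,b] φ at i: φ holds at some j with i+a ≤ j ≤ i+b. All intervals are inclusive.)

2

Scan j = 4,5,… for ack:
  j=4: fails
  j=5: fails
  j=6: holds
First hit at j=6, so smallest k = 6-4 = 2.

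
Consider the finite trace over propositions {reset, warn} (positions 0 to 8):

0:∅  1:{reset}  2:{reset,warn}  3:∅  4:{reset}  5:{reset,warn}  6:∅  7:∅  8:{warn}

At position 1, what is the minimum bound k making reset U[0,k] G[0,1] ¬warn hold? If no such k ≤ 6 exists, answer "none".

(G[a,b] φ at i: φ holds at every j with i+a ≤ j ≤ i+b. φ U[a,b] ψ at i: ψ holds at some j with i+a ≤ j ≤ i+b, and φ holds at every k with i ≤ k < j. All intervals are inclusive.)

Need earliest j ≥ 1 with G[0,1] ¬warn, and reset at every k in [1,j-1].
  j=1: rhs fails.
  j=2: rhs fails.
  j=3: rhs holds; lhs holds on [1,2]. k = 2.

2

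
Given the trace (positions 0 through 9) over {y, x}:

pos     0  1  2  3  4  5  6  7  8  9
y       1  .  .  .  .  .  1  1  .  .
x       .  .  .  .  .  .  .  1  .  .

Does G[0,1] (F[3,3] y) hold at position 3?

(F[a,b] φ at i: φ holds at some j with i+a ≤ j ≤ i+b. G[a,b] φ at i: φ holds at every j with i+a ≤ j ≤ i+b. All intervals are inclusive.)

Holds

Check F[3,3] y at every j in [3,4]:
  j=3: holds (witness at 6)
  j=4: holds (witness at 7)
All positions satisfy it → formula holds.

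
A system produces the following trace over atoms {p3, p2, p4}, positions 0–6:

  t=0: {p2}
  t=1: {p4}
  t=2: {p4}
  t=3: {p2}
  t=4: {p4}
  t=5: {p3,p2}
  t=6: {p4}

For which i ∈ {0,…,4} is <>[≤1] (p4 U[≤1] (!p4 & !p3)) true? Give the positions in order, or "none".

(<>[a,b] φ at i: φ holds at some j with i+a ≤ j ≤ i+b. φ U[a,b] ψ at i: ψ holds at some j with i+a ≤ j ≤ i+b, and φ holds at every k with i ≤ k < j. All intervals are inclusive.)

0, 1, 2, 3

Evaluate at each i in [0,4]:
  i=0: ✓ (witness j=0)
  i=1: ✓ (witness j=2)
  i=2: ✓ (witness j=2)
  i=3: ✓ (witness j=3)
  i=4: ✗ (none in [4,5])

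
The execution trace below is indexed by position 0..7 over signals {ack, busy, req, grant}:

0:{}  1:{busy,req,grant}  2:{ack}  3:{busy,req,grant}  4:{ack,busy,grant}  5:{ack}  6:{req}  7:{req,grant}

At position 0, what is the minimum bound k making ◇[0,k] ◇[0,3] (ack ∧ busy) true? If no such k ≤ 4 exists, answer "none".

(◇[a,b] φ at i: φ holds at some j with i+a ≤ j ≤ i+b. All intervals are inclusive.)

Scan j = 0,1,… for ◇[0,3] (ack ∧ busy):
  j=0: fails
  j=1: holds
First hit at j=1, so smallest k = 1-0 = 1.

1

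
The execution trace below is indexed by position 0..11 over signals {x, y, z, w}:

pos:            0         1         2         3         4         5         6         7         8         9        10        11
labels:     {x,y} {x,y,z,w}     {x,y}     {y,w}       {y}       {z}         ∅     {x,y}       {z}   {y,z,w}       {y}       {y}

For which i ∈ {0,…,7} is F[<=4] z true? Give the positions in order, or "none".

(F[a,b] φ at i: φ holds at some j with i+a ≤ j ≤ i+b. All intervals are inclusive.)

0, 1, 2, 3, 4, 5, 6, 7

Evaluate at each i in [0,7]:
  i=0: ✓ (witness j=1)
  i=1: ✓ (witness j=1)
  i=2: ✓ (witness j=5)
  i=3: ✓ (witness j=5)
  i=4: ✓ (witness j=5)
  i=5: ✓ (witness j=5)
  i=6: ✓ (witness j=8)
  i=7: ✓ (witness j=8)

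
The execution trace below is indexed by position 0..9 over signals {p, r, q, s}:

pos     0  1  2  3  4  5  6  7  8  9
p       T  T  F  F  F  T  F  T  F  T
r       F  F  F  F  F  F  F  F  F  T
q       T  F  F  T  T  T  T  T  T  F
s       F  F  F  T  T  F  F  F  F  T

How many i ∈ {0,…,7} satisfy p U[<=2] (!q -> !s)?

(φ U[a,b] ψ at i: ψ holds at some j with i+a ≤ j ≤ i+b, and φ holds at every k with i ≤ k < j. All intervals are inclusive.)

8

Evaluate at each i in [0,7]:
  i=0: ✓ (rhs at j=0)
  i=1: ✓ (rhs at j=1)
  i=2: ✓ (rhs at j=2)
  i=3: ✓ (rhs at j=3)
  i=4: ✓ (rhs at j=4)
  i=5: ✓ (rhs at j=5)
  i=6: ✓ (rhs at j=6)
  i=7: ✓ (rhs at j=7)
Positions where it holds: {0, 1, 2, 3, 4, 5, 6, 7} → 8.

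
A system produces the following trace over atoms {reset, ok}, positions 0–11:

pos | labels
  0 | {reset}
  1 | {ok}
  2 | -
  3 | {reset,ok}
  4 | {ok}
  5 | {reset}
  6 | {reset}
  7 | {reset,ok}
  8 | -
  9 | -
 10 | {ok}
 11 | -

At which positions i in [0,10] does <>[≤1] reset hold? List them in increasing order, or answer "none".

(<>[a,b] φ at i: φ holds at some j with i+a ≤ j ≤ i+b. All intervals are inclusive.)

Evaluate at each i in [0,10]:
  i=0: ✓ (witness j=0)
  i=1: ✗ (none in [1,2])
  i=2: ✓ (witness j=3)
  i=3: ✓ (witness j=3)
  i=4: ✓ (witness j=5)
  i=5: ✓ (witness j=5)
  i=6: ✓ (witness j=6)
  i=7: ✓ (witness j=7)
  i=8: ✗ (none in [8,9])
  i=9: ✗ (none in [9,10])
  i=10: ✗ (none in [10,11])

0, 2, 3, 4, 5, 6, 7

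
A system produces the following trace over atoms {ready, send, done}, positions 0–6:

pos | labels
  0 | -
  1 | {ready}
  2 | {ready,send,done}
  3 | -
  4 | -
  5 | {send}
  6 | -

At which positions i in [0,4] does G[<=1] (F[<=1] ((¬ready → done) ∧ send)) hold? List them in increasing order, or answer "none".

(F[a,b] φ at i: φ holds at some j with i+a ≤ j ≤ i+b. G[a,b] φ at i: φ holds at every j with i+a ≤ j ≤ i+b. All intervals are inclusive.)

Evaluate at each i in [0,4]:
  i=0: ✗ (fails at j=0)
  i=1: ✓ (all of [1,2])
  i=2: ✗ (fails at j=3)
  i=3: ✗ (fails at j=3)
  i=4: ✗ (fails at j=4)

1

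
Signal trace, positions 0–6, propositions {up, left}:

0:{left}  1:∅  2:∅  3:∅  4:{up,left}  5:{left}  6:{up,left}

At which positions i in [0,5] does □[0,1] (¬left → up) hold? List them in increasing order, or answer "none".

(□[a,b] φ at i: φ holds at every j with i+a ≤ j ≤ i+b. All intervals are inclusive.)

4, 5

Evaluate at each i in [0,5]:
  i=0: ✗ (fails at j=1)
  i=1: ✗ (fails at j=1)
  i=2: ✗ (fails at j=2)
  i=3: ✗ (fails at j=3)
  i=4: ✓ (all of [4,5])
  i=5: ✓ (all of [5,6])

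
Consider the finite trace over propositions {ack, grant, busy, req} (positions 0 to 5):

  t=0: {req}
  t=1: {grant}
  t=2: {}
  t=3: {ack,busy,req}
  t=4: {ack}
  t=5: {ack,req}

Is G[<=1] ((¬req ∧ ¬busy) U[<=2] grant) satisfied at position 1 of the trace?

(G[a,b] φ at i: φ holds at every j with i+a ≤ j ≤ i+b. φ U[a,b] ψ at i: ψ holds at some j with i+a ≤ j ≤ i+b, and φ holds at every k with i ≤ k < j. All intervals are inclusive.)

Check ((¬req ∧ ¬busy) U[<=2] grant) at every j in [1,2]:
  j=1: holds
  j=2: fails
Fails at j=2 → formula fails.

Does not hold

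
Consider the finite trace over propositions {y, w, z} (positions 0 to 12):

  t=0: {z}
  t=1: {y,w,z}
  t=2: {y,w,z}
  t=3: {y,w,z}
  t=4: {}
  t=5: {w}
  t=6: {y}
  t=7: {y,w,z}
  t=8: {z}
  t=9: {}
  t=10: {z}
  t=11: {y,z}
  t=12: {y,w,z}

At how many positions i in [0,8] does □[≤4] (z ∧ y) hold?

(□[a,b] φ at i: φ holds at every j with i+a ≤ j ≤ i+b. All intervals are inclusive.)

Evaluate at each i in [0,8]:
  i=0: ✗ (fails at j=0)
  i=1: ✗ (fails at j=4)
  i=2: ✗ (fails at j=4)
  i=3: ✗ (fails at j=4)
  i=4: ✗ (fails at j=4)
  i=5: ✗ (fails at j=5)
  i=6: ✗ (fails at j=6)
  i=7: ✗ (fails at j=8)
  i=8: ✗ (fails at j=8)
Positions where it holds: {} → 0.

0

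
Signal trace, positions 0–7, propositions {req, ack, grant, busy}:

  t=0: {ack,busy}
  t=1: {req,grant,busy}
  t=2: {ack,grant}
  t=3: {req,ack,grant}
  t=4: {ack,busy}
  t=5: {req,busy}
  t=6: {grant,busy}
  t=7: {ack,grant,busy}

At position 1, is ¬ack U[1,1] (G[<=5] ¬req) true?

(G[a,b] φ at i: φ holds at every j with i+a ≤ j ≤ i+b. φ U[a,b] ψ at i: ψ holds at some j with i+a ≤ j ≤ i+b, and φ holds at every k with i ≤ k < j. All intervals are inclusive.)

Does not hold

Need some j in [2,2] with G[<=5] ¬req, and ¬ack at every k in [1,j-1].
  j=2: G[<=5] ¬req — fails at 3.
No j in the window works → until fails.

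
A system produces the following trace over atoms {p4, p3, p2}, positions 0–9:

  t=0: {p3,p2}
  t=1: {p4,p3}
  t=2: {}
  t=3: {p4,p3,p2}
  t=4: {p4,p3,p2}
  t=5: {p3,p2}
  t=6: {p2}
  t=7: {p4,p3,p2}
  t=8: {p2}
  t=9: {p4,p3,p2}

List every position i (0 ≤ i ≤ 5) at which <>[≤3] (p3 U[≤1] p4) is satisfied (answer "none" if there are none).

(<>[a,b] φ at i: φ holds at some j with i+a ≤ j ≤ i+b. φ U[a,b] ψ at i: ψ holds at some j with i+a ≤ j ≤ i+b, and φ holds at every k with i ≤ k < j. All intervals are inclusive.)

0, 1, 2, 3, 4, 5

Evaluate at each i in [0,5]:
  i=0: ✓ (witness j=0)
  i=1: ✓ (witness j=1)
  i=2: ✓ (witness j=3)
  i=3: ✓ (witness j=3)
  i=4: ✓ (witness j=4)
  i=5: ✓ (witness j=7)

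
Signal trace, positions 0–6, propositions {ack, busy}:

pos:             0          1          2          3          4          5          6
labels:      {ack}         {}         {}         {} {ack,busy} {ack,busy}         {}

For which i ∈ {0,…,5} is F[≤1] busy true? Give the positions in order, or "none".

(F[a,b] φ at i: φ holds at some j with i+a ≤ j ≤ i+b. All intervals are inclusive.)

3, 4, 5

Evaluate at each i in [0,5]:
  i=0: ✗ (none in [0,1])
  i=1: ✗ (none in [1,2])
  i=2: ✗ (none in [2,3])
  i=3: ✓ (witness j=4)
  i=4: ✓ (witness j=4)
  i=5: ✓ (witness j=5)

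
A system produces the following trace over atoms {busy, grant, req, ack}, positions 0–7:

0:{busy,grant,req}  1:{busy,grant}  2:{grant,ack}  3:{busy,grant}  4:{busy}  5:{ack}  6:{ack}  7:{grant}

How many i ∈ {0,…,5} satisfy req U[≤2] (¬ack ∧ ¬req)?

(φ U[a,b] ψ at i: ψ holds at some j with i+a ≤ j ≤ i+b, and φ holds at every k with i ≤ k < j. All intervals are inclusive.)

4

Evaluate at each i in [0,5]:
  i=0: ✓ (rhs at j=1; lhs holds on [0,0])
  i=1: ✓ (rhs at j=1)
  i=2: ✗ (lhs fails at k=2 before rhs at j=3)
  i=3: ✓ (rhs at j=3)
  i=4: ✓ (rhs at j=4)
  i=5: ✗ (lhs fails at k=5 before rhs at j=7)
Positions where it holds: {0, 1, 3, 4} → 4.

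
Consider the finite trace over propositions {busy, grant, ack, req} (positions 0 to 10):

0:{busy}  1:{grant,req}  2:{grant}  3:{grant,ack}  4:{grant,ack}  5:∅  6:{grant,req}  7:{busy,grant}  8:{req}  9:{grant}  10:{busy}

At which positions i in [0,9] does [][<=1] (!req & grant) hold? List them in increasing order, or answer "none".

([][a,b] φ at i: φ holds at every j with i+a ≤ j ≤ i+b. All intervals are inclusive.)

Evaluate at each i in [0,9]:
  i=0: ✗ (fails at j=0)
  i=1: ✗ (fails at j=1)
  i=2: ✓ (all of [2,3])
  i=3: ✓ (all of [3,4])
  i=4: ✗ (fails at j=5)
  i=5: ✗ (fails at j=5)
  i=6: ✗ (fails at j=6)
  i=7: ✗ (fails at j=8)
  i=8: ✗ (fails at j=8)
  i=9: ✗ (fails at j=10)

2, 3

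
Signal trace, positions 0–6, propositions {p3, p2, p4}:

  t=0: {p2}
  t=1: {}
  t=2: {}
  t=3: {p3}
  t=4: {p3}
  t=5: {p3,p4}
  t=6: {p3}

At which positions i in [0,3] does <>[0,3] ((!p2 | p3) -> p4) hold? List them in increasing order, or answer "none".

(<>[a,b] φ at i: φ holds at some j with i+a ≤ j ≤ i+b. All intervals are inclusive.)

Evaluate at each i in [0,3]:
  i=0: ✓ (witness j=0)
  i=1: ✗ (none in [1,4])
  i=2: ✓ (witness j=5)
  i=3: ✓ (witness j=5)

0, 2, 3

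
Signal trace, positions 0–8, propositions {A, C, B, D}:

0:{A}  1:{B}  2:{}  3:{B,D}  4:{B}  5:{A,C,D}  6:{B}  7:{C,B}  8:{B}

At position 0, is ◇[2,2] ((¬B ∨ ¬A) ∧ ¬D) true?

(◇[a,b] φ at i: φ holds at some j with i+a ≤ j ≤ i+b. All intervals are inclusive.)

Yes

Check ((¬B ∨ ¬A) ∧ ¬D) at each j in [2,2]:
  j=2: true
Found at j=2 → formula holds.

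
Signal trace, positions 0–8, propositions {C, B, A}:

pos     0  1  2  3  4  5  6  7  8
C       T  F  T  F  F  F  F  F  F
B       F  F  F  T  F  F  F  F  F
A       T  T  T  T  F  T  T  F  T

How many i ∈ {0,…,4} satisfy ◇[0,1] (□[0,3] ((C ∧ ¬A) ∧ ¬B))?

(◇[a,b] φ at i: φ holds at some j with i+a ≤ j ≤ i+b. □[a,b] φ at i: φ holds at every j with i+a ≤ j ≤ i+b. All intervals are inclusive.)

Evaluate at each i in [0,4]:
  i=0: ✗ (none in [0,1])
  i=1: ✗ (none in [1,2])
  i=2: ✗ (none in [2,3])
  i=3: ✗ (none in [3,4])
  i=4: ✗ (none in [4,5])
Positions where it holds: {} → 0.

0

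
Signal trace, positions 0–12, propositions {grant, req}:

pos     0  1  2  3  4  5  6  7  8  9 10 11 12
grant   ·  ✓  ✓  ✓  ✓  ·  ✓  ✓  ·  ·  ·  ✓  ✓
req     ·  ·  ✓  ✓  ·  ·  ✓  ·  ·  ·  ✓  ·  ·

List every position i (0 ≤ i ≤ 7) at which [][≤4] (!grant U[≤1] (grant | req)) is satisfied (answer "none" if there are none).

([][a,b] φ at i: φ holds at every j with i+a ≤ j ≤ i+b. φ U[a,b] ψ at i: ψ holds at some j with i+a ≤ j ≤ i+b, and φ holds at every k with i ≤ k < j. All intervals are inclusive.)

0, 1, 2, 3

Evaluate at each i in [0,7]:
  i=0: ✓ (all of [0,4])
  i=1: ✓ (all of [1,5])
  i=2: ✓ (all of [2,6])
  i=3: ✓ (all of [3,7])
  i=4: ✗ (fails at j=8)
  i=5: ✗ (fails at j=8)
  i=6: ✗ (fails at j=8)
  i=7: ✗ (fails at j=8)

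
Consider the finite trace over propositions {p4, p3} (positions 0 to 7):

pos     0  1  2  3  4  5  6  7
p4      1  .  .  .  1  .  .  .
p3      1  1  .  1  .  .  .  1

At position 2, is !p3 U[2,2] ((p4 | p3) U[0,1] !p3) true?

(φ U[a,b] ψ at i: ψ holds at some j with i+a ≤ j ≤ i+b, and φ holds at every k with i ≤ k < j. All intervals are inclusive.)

No

Need some j in [4,4] with ((p4 | p3) U[0,1] !p3), and !p3 at every k in [2,j-1].
  j=4: ((p4 | p3) U[0,1] !p3) holds, but !p3 fails at k=3 → not this j.
No j in the window works → until fails.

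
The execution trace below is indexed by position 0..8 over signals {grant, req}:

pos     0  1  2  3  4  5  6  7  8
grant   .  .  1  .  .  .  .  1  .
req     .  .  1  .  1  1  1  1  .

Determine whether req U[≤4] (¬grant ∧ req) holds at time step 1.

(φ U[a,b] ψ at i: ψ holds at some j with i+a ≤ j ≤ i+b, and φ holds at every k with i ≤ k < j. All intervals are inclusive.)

False

Need some j in [1,5] with (¬grant ∧ req), and req at every k in [1,j-1].
  j=1: (¬grant ∧ req) false.
  j=2: (¬grant ∧ req) false.
  j=3: (¬grant ∧ req) false.
  j=4: (¬grant ∧ req) holds, but req fails at k=1 → not this j.
  j=5: (¬grant ∧ req) holds, but req fails at k=1 → not this j.
No j in the window works → until fails.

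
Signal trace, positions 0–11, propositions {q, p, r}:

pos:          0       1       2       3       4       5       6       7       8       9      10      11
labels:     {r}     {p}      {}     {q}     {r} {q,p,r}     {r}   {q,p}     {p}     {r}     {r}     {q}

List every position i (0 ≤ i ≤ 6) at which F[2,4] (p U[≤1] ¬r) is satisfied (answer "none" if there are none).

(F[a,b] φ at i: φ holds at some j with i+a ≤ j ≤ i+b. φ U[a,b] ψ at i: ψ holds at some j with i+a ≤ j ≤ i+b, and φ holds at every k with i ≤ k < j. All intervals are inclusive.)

Evaluate at each i in [0,6]:
  i=0: ✓ (witness j=2)
  i=1: ✓ (witness j=3)
  i=2: ✗ (none in [4,6])
  i=3: ✓ (witness j=7)
  i=4: ✓ (witness j=7)
  i=5: ✓ (witness j=7)
  i=6: ✓ (witness j=8)

0, 1, 3, 4, 5, 6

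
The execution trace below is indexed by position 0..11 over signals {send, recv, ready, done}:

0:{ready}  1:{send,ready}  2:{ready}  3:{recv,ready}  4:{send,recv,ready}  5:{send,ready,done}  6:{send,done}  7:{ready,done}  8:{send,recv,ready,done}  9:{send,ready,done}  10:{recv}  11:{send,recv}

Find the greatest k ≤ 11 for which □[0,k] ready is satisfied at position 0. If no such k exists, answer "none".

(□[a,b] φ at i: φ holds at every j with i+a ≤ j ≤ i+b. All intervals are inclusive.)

ready must hold from j=0 onward; find where it first fails.
  j=0: holds
  j=1: holds
  j=2: holds
  j=3: holds
  j=4: holds
  j=5: holds
  j=6: fails
Holds on [0,5], so largest k = 5.

5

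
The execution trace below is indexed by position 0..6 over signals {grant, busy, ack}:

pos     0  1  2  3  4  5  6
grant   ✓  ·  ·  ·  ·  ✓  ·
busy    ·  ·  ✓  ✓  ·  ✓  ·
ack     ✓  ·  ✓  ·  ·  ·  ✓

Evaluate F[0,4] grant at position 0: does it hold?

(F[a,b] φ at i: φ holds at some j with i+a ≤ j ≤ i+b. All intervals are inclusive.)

Yes

Check grant at each j in [0,4]:
  j=0: true
  j=1: false
  j=2: false
  j=3: false
  j=4: false
Found at j=0 → formula holds.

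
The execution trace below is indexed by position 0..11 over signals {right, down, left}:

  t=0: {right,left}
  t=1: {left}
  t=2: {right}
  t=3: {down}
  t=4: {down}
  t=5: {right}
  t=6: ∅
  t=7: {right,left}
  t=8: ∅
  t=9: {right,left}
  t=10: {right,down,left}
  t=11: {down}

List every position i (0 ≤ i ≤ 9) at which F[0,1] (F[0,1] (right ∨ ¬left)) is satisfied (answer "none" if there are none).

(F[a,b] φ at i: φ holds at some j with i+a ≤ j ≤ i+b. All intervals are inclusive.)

Evaluate at each i in [0,9]:
  i=0: ✓ (witness j=0)
  i=1: ✓ (witness j=1)
  i=2: ✓ (witness j=2)
  i=3: ✓ (witness j=3)
  i=4: ✓ (witness j=4)
  i=5: ✓ (witness j=5)
  i=6: ✓ (witness j=6)
  i=7: ✓ (witness j=7)
  i=8: ✓ (witness j=8)
  i=9: ✓ (witness j=9)

0, 1, 2, 3, 4, 5, 6, 7, 8, 9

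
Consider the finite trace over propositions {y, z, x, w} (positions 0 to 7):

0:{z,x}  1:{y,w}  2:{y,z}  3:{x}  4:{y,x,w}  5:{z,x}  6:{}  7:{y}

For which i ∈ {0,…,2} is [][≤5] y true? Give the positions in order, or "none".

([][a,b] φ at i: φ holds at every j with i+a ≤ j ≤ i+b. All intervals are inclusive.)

none

Evaluate at each i in [0,2]:
  i=0: ✗ (fails at j=0)
  i=1: ✗ (fails at j=3)
  i=2: ✗ (fails at j=3)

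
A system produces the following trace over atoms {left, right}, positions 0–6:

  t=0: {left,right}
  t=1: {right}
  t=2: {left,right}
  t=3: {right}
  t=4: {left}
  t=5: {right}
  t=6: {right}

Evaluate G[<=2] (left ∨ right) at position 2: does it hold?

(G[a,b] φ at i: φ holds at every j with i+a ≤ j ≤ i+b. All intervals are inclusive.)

Check (left ∨ right) at every j in [2,4]:
  j=2: true
  j=3: true
  j=4: true
All positions satisfy it → formula holds.

Yes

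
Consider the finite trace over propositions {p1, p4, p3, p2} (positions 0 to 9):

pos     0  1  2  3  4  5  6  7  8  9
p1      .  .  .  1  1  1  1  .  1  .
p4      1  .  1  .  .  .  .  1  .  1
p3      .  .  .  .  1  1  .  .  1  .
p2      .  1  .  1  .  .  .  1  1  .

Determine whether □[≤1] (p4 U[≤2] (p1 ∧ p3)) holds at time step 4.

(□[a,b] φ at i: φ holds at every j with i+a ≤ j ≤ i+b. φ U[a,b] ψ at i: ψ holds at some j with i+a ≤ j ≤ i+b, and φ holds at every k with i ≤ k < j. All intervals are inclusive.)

Check (p4 U[≤2] (p1 ∧ p3)) at every j in [4,5]:
  j=4: holds
  j=5: holds
All positions satisfy it → formula holds.

True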